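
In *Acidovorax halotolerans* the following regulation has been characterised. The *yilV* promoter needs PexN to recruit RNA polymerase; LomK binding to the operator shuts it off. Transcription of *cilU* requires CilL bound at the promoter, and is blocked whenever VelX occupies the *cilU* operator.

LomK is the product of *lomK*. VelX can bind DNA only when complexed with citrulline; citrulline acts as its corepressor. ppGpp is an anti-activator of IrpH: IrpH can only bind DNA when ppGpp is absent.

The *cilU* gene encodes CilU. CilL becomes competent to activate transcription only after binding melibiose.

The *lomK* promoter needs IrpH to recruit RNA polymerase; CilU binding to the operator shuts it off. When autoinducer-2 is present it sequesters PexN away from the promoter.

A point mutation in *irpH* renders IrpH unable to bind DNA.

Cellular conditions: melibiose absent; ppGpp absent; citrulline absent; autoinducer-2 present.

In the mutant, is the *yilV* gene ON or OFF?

Citrulline is absent, so VelX is inactive.
Melibiose is absent, so CilL is inactive.
Required activator CilL is absent, so *cilU* is not transcribed.
So CilU is not produced.
IrpH is non-functional in this strain, so it has no effect.
Required activator IrpH is absent, so *lomK* is not transcribed.
So LomK is not produced.
Autoinducer-2 is present, so PexN is inactive.
Required activator PexN is absent, so *yilV* is not transcribed.

OFF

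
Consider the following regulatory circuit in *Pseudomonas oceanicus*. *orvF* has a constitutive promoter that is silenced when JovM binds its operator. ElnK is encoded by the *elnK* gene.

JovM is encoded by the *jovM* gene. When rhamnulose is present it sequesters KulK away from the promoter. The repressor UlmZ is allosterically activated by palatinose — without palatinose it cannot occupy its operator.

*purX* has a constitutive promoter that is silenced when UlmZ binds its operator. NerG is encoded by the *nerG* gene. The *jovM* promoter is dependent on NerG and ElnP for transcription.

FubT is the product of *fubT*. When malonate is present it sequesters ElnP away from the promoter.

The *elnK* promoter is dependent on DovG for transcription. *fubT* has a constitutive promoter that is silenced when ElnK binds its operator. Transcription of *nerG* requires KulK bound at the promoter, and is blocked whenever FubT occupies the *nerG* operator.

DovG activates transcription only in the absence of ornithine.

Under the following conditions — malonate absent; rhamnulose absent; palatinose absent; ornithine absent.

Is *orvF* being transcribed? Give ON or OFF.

Ornithine is absent, so DovG is active.
No repressor is bound and DovG is active, so *elnK* is transcribed.
So ElnK is produced and active.
With repressor ElnK bound, *fubT* is not transcribed.
So FubT is not produced.
Rhamnulose is absent, so KulK is active.
No repressor is bound and KulK is active, so *nerG* is transcribed.
So NerG is produced and active.
Malonate is absent, so ElnP is active.
No repressor is bound and NerG and ElnP are active, so *jovM* is transcribed.
So JovM is produced and active.
With repressor JovM bound, *orvF* is not transcribed.

OFF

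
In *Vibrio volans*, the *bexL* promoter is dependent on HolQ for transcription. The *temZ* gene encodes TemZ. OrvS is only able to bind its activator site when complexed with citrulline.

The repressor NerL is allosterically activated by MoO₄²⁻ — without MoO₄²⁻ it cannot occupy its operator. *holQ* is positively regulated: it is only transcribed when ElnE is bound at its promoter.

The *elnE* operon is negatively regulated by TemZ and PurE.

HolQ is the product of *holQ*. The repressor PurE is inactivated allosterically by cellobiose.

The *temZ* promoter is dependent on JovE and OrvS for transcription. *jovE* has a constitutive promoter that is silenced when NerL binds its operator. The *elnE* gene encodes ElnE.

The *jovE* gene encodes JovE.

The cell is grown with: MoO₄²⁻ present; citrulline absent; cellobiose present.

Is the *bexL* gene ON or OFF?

MoO₄²⁻ is present, so NerL is active.
With repressor NerL bound, *jovE* is not transcribed.
So JovE is not produced.
Citrulline is absent, so OrvS is inactive.
Required activator JovE is absent, so *temZ* is not transcribed.
So TemZ is not produced.
Cellobiose is present, so PurE is inactive.
With no repressor bound, *elnE* is transcribed.
So ElnE is produced and active.
No repressor is bound and ElnE is active, so *holQ* is transcribed.
So HolQ is produced and active.
No repressor is bound and HolQ is active, so *bexL* is transcribed.

ON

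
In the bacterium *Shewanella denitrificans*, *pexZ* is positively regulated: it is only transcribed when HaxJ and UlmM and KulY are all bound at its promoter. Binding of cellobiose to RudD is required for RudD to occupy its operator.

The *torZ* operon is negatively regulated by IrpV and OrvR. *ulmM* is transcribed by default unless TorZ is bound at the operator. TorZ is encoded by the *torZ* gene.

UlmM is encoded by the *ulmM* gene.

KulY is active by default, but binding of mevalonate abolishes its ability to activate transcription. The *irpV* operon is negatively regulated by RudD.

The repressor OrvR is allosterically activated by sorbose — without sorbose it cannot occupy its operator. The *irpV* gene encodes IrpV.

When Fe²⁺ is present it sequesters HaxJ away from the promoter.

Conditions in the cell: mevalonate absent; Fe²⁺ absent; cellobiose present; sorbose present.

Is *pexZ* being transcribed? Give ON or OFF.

Fe²⁺ is absent, so HaxJ is active.
Cellobiose is present, so RudD is active.
With repressor RudD bound, *irpV* is not transcribed.
So IrpV is not produced.
Sorbose is present, so OrvR is active.
With repressor OrvR bound, *torZ* is not transcribed.
So TorZ is not produced.
With no repressor bound, *ulmM* is transcribed.
So UlmM is produced and active.
Mevalonate is absent, so KulY is active.
No repressor is bound and HaxJ and UlmM and KulY are active, so *pexZ* is transcribed.

ON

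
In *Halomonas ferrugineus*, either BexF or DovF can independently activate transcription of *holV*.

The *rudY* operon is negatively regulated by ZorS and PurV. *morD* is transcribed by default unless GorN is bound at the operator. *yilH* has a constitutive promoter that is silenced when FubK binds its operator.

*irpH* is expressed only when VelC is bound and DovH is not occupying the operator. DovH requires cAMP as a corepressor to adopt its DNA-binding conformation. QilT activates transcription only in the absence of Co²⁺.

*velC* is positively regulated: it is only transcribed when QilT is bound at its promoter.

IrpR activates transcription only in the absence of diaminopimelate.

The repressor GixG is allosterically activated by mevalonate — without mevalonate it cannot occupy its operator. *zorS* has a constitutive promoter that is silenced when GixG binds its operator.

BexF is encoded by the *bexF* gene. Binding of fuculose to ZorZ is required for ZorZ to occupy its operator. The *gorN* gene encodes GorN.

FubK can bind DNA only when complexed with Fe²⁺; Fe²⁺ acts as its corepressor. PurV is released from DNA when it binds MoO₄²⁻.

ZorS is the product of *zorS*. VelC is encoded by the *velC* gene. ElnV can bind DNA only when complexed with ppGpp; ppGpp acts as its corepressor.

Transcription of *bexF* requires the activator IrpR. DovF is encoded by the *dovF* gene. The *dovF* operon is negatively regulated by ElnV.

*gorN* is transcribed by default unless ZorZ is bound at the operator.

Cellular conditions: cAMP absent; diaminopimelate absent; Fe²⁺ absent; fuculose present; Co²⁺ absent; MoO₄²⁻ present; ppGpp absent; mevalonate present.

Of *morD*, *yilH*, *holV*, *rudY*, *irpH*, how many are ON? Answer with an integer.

5

Fuculose is present, so ZorZ is active.
With repressor ZorZ bound, *gorN* is not transcribed.
So GorN is not produced.
With no repressor bound, *morD* is transcribed.
→ *morD* is ON.
Fe²⁺ is absent, so FubK is inactive.
With no repressor bound, *yilH* is transcribed.
→ *yilH* is ON.
Diaminopimelate is absent, so IrpR is active.
No repressor is bound and IrpR is active, so *bexF* is transcribed.
So BexF is produced and active.
ppGpp is absent, so ElnV is inactive.
With no repressor bound, *dovF* is transcribed.
So DovF is produced and active.
Activator BexF is present, so *holV* is transcribed.
→ *holV* is ON.
Mevalonate is present, so GixG is active.
With repressor GixG bound, *zorS* is not transcribed.
So ZorS is not produced.
MoO₄²⁻ is present, so PurV is inactive.
With no repressor bound, *rudY* is transcribed.
→ *rudY* is ON.
Co²⁺ is absent, so QilT is active.
No repressor is bound and QilT is active, so *velC* is transcribed.
So VelC is produced and active.
cAMP is absent, so DovH is inactive.
No repressor is bound and VelC is active, so *irpH* is transcribed.
→ *irpH* is ON.
5 of the 5 genes are transcribed.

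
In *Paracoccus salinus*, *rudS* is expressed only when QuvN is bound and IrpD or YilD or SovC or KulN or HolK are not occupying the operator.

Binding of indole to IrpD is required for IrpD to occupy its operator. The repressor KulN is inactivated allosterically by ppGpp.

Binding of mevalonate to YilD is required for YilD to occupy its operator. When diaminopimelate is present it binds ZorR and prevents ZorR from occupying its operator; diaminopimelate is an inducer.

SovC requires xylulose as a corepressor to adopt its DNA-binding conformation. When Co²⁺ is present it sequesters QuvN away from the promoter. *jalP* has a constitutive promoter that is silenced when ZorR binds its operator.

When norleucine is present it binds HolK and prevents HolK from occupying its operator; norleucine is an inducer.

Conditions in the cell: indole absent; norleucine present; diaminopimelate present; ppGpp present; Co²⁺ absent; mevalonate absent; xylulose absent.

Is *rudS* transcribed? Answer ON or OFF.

ON

Indole is absent, so IrpD is inactive.
Mevalonate is absent, so YilD is inactive.
Xylulose is absent, so SovC is inactive.
Co²⁺ is absent, so QuvN is active.
ppGpp is present, so KulN is inactive.
Norleucine is present, so HolK is inactive.
No repressor is bound and QuvN is active, so *rudS* is transcribed.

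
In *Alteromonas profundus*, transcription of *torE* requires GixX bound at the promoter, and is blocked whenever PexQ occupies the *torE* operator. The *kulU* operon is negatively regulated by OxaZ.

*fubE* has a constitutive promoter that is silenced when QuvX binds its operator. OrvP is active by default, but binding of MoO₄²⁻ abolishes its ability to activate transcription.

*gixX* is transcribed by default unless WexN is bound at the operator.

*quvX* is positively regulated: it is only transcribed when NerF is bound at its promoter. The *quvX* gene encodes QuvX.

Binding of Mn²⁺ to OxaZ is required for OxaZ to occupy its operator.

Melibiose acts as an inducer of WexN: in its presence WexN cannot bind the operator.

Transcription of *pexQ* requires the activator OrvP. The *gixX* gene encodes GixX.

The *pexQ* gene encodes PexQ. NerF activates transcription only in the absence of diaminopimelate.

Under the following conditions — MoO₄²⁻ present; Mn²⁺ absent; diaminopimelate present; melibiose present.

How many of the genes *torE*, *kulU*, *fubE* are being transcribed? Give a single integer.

MoO₄²⁻ is present, so OrvP is inactive.
Required activator OrvP is absent, so *pexQ* is not transcribed.
So PexQ is not produced.
Melibiose is present, so WexN is inactive.
With no repressor bound, *gixX* is transcribed.
So GixX is produced and active.
No repressor is bound and GixX is active, so *torE* is transcribed.
→ *torE* is ON.
Mn²⁺ is absent, so OxaZ is inactive.
With no repressor bound, *kulU* is transcribed.
→ *kulU* is ON.
Diaminopimelate is present, so NerF is inactive.
Required activator NerF is absent, so *quvX* is not transcribed.
So QuvX is not produced.
With no repressor bound, *fubE* is transcribed.
→ *fubE* is ON.
3 of the 3 genes are transcribed.

3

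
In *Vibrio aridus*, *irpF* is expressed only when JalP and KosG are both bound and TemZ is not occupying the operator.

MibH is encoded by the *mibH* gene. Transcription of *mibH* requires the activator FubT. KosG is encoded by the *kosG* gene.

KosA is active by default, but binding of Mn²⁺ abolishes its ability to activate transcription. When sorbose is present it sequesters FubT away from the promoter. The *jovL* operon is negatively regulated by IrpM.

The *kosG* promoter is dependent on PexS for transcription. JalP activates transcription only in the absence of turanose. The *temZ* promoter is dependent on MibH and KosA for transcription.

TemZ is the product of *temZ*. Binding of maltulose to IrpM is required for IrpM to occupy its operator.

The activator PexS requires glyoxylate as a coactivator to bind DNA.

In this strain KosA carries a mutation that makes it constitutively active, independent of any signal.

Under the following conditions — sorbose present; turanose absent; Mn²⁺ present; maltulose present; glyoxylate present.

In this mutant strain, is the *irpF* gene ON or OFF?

ON

Turanose is absent, so JalP is active.
Sorbose is present, so FubT is inactive.
Required activator FubT is absent, so *mibH* is not transcribed.
So MibH is not produced.
KosA is constitutively active in this strain.
Required activator MibH is absent, so *temZ* is not transcribed.
So TemZ is not produced.
Glyoxylate is present, so PexS is active.
No repressor is bound and PexS is active, so *kosG* is transcribed.
So KosG is produced and active.
No repressor is bound and JalP and KosG are active, so *irpF* is transcribed.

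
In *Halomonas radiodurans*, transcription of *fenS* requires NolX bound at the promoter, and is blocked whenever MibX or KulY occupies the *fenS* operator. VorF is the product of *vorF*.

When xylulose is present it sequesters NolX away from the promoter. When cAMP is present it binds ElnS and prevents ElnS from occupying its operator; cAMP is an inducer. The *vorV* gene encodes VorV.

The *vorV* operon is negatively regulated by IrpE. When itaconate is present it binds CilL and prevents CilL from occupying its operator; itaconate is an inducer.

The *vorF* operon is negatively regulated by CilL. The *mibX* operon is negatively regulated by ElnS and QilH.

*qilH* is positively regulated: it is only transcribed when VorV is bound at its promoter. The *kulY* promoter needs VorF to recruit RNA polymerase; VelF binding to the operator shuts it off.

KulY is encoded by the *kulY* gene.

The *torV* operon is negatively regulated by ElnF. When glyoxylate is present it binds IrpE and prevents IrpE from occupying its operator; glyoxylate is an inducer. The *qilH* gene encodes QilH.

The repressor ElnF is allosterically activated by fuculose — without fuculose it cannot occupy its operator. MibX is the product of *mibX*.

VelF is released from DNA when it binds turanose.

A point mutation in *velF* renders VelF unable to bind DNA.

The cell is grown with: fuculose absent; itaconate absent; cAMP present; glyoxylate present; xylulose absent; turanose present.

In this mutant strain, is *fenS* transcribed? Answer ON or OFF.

Xylulose is absent, so NolX is active.
cAMP is present, so ElnS is inactive.
Glyoxylate is present, so IrpE is inactive.
With no repressor bound, *vorV* is transcribed.
So VorV is produced and active.
No repressor is bound and VorV is active, so *qilH* is transcribed.
So QilH is produced and active.
With repressor QilH bound, *mibX* is not transcribed.
So MibX is not produced.
VelF is non-functional in this strain, so it has no effect.
Itaconate is absent, so CilL is active.
With repressor CilL bound, *vorF* is not transcribed.
So VorF is not produced.
Required activator VorF is absent, so *kulY* is not transcribed.
So KulY is not produced.
No repressor is bound and NolX is active, so *fenS* is transcribed.

ON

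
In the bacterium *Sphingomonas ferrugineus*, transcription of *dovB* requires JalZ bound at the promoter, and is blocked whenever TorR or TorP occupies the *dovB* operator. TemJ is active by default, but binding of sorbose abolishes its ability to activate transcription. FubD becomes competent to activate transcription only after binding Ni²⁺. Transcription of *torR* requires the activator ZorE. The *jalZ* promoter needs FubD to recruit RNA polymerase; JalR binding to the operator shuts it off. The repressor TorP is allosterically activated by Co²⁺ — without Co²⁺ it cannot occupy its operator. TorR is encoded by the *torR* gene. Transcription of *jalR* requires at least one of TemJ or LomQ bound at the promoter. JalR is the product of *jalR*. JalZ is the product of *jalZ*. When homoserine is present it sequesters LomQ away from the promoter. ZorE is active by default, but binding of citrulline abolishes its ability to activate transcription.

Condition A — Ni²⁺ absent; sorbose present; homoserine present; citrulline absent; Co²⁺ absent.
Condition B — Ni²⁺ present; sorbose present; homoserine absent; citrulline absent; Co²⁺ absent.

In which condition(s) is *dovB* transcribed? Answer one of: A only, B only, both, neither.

Condition A:
Ni²⁺ is absent, so FubD is inactive.
Sorbose is present, so TemJ is inactive.
Homoserine is present, so LomQ is inactive.
No activator is available at the *jalR* promoter, so *jalR* is not transcribed.
So JalR is not produced.
Required activator FubD is absent, so *jalZ* is not transcribed.
So JalZ is not produced.
Citrulline is absent, so ZorE is active.
No repressor is bound and ZorE is active, so *torR* is transcribed.
So TorR is produced and active.
Co²⁺ is absent, so TorP is inactive.
With repressor TorR bound, *dovB* is not transcribed.
→ *dovB* is OFF in A.
Condition B:
Ni²⁺ is present, so FubD is active.
Sorbose is present, so TemJ is inactive.
Homoserine is absent, so LomQ is active.
Activator LomQ is present, so *jalR* is transcribed.
So JalR is produced and active.
With repressor JalR bound, *jalZ* is not transcribed.
So JalZ is not produced.
Citrulline is absent, so ZorE is active.
No repressor is bound and ZorE is active, so *torR* is transcribed.
So TorR is produced and active.
Co²⁺ is absent, so TorP is inactive.
With repressor TorR bound, *dovB* is not transcribed.
→ *dovB* is OFF in B.

neither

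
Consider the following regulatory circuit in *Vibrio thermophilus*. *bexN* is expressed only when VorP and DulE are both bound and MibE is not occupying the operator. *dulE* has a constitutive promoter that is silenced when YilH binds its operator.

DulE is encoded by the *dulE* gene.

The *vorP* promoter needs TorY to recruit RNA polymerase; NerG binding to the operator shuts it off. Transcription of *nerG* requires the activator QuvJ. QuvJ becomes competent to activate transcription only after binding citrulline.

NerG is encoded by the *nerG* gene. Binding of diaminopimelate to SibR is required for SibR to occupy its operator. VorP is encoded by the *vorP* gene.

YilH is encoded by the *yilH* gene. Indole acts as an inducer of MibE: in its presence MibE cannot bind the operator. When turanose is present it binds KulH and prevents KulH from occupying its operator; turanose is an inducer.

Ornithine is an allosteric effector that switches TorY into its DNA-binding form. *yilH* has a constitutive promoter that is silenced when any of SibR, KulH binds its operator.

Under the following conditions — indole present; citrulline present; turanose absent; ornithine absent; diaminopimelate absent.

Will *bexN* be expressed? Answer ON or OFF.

Indole is present, so MibE is inactive.
Ornithine is absent, so TorY is inactive.
Citrulline is present, so QuvJ is active.
No repressor is bound and QuvJ is active, so *nerG* is transcribed.
So NerG is produced and active.
With repressor NerG bound, *vorP* is not transcribed.
So VorP is not produced.
Diaminopimelate is absent, so SibR is inactive.
Turanose is absent, so KulH is active.
With repressor KulH bound, *yilH* is not transcribed.
So YilH is not produced.
With no repressor bound, *dulE* is transcribed.
So DulE is produced and active.
Required activator VorP is absent, so *bexN* is not transcribed.

OFF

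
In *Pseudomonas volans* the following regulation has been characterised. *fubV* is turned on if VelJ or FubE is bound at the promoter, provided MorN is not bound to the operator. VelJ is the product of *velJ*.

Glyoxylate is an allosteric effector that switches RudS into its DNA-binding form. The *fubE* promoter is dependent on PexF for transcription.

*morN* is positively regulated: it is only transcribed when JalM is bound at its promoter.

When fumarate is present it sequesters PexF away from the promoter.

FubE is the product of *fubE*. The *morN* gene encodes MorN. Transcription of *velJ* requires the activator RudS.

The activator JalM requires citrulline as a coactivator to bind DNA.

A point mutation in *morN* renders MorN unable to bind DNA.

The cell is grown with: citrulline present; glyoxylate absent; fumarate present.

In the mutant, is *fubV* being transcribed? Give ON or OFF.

OFF

Glyoxylate is absent, so RudS is inactive.
Required activator RudS is absent, so *velJ* is not transcribed.
So VelJ is not produced.
Fumarate is present, so PexF is inactive.
Required activator PexF is absent, so *fubE* is not transcribed.
So FubE is not produced.
MorN is non-functional in this strain, so it has no effect.
No activator is available at the *fubV* promoter, so *fubV* is not transcribed.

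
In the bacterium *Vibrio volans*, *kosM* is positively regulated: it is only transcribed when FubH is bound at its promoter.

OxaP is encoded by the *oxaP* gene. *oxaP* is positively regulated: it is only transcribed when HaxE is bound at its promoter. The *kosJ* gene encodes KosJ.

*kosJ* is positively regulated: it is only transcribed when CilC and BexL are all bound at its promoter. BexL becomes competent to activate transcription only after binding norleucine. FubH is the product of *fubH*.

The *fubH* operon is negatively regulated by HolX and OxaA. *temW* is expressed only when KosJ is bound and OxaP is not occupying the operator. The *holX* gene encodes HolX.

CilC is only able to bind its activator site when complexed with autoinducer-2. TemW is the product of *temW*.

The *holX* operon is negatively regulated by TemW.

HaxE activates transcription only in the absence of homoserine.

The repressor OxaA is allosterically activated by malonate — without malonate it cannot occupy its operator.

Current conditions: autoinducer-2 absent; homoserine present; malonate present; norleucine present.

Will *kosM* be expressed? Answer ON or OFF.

OFF

Homoserine is present, so HaxE is inactive.
Required activator HaxE is absent, so *oxaP* is not transcribed.
So OxaP is not produced.
Autoinducer-2 is absent, so CilC is inactive.
Norleucine is present, so BexL is active.
Required activator CilC is absent, so *kosJ* is not transcribed.
So KosJ is not produced.
Required activator KosJ is absent, so *temW* is not transcribed.
So TemW is not produced.
With no repressor bound, *holX* is transcribed.
So HolX is produced and active.
Malonate is present, so OxaA is active.
With repressor HolX bound, *fubH* is not transcribed.
So FubH is not produced.
Required activator FubH is absent, so *kosM* is not transcribed.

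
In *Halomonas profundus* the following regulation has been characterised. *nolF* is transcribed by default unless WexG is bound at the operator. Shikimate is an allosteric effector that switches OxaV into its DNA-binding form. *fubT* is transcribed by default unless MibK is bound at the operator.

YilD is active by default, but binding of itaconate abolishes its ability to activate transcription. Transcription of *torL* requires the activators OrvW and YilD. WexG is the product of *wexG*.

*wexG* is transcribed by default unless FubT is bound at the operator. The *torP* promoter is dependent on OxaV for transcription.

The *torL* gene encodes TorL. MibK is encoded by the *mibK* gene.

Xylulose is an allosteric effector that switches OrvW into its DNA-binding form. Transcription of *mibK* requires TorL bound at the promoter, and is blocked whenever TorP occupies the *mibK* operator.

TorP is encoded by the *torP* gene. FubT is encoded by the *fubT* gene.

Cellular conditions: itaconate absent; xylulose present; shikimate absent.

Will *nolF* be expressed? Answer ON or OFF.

OFF

Shikimate is absent, so OxaV is inactive.
Required activator OxaV is absent, so *torP* is not transcribed.
So TorP is not produced.
Xylulose is present, so OrvW is active.
Itaconate is absent, so YilD is active.
No repressor is bound and OrvW and YilD are active, so *torL* is transcribed.
So TorL is produced and active.
No repressor is bound and TorL is active, so *mibK* is transcribed.
So MibK is produced and active.
With repressor MibK bound, *fubT* is not transcribed.
So FubT is not produced.
With no repressor bound, *wexG* is transcribed.
So WexG is produced and active.
With repressor WexG bound, *nolF* is not transcribed.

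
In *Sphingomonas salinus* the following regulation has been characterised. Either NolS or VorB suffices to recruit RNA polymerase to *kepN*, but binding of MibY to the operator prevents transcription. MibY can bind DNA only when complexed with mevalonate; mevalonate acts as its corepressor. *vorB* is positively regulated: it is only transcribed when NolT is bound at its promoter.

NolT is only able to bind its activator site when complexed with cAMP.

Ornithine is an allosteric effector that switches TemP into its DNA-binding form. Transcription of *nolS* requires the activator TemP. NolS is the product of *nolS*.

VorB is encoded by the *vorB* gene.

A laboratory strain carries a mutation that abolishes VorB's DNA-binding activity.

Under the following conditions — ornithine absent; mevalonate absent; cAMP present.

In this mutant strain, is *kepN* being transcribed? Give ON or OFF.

OFF

Ornithine is absent, so TemP is inactive.
Required activator TemP is absent, so *nolS* is not transcribed.
So NolS is not produced.
Mevalonate is absent, so MibY is inactive.
VorB is non-functional in this strain, so it has no effect.
No activator is available at the *kepN* promoter, so *kepN* is not transcribed.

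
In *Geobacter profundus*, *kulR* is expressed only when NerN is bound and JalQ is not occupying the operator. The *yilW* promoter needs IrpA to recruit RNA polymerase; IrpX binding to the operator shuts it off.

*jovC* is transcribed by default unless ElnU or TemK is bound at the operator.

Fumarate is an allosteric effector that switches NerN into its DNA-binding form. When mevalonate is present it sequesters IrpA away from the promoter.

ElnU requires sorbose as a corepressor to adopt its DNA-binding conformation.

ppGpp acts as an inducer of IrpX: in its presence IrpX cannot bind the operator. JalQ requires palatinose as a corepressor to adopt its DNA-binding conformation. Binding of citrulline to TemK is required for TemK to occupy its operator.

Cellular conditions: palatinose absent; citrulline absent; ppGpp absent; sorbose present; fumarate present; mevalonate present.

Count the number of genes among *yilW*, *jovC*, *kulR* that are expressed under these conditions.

Mevalonate is present, so IrpA is inactive.
ppGpp is absent, so IrpX is active.
With repressor IrpX bound, *yilW* is not transcribed.
→ *yilW* is OFF.
Sorbose is present, so ElnU is active.
Citrulline is absent, so TemK is inactive.
With repressor ElnU bound, *jovC* is not transcribed.
→ *jovC* is OFF.
Palatinose is absent, so JalQ is inactive.
Fumarate is present, so NerN is active.
No repressor is bound and NerN is active, so *kulR* is transcribed.
→ *kulR* is ON.
1 of the 3 genes is transcribed.

1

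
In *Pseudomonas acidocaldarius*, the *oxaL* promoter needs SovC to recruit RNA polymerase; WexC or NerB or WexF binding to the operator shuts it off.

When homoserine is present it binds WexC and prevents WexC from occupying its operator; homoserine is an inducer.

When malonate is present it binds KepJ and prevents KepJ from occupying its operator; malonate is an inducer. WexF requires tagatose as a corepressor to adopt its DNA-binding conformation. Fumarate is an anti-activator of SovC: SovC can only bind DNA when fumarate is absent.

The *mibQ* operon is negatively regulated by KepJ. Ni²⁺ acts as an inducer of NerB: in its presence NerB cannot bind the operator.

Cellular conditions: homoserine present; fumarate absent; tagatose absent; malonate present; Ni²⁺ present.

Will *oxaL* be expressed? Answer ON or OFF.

ON

Fumarate is absent, so SovC is active.
Homoserine is present, so WexC is inactive.
Ni²⁺ is present, so NerB is inactive.
Tagatose is absent, so WexF is inactive.
No repressor is bound and SovC is active, so *oxaL* is transcribed.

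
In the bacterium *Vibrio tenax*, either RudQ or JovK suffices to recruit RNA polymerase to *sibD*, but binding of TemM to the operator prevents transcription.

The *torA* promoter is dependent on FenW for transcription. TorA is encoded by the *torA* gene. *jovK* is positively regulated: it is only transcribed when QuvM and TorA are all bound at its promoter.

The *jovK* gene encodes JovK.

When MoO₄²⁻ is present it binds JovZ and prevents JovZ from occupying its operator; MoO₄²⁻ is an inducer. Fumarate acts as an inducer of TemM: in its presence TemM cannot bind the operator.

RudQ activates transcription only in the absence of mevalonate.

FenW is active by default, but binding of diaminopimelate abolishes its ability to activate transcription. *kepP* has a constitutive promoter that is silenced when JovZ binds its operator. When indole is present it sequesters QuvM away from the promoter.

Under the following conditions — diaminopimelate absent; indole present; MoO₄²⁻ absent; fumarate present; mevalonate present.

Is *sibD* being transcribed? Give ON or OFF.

Fumarate is present, so TemM is inactive.
Mevalonate is present, so RudQ is inactive.
Indole is present, so QuvM is inactive.
Diaminopimelate is absent, so FenW is active.
No repressor is bound and FenW is active, so *torA* is transcribed.
So TorA is produced and active.
Required activator QuvM is absent, so *jovK* is not transcribed.
So JovK is not produced.
No activator is available at the *sibD* promoter, so *sibD* is not transcribed.

OFF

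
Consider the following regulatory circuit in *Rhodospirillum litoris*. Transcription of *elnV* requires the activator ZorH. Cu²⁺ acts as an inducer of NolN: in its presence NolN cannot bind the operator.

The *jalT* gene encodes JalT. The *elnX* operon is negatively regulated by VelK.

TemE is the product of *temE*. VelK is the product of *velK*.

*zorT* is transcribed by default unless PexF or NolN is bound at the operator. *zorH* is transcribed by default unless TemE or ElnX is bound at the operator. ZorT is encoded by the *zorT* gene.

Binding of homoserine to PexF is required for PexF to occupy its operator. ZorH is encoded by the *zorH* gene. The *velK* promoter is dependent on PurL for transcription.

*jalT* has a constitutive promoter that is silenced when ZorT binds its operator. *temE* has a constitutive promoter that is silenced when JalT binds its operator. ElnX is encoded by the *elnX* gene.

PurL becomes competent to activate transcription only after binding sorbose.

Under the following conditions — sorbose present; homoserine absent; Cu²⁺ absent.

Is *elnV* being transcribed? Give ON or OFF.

Homoserine is absent, so PexF is inactive.
Cu²⁺ is absent, so NolN is active.
With repressor NolN bound, *zorT* is not transcribed.
So ZorT is not produced.
With no repressor bound, *jalT* is transcribed.
So JalT is produced and active.
With repressor JalT bound, *temE* is not transcribed.
So TemE is not produced.
Sorbose is present, so PurL is active.
No repressor is bound and PurL is active, so *velK* is transcribed.
So VelK is produced and active.
With repressor VelK bound, *elnX* is not transcribed.
So ElnX is not produced.
With no repressor bound, *zorH* is transcribed.
So ZorH is produced and active.
No repressor is bound and ZorH is active, so *elnV* is transcribed.

ON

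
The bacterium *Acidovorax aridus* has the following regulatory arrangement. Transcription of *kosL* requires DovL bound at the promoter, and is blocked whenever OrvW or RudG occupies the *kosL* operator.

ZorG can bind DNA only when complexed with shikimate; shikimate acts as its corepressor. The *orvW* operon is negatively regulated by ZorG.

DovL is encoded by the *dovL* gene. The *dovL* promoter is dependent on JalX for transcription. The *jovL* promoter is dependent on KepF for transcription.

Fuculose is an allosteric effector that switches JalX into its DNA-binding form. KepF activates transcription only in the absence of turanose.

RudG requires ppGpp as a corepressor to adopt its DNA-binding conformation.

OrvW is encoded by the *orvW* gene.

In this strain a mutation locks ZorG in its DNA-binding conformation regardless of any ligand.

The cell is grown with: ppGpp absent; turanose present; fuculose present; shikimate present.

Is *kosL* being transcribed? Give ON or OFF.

Fuculose is present, so JalX is active.
No repressor is bound and JalX is active, so *dovL* is transcribed.
So DovL is produced and active.
ZorG is constitutively active in this strain.
With repressor ZorG bound, *orvW* is not transcribed.
So OrvW is not produced.
ppGpp is absent, so RudG is inactive.
No repressor is bound and DovL is active, so *kosL* is transcribed.

ON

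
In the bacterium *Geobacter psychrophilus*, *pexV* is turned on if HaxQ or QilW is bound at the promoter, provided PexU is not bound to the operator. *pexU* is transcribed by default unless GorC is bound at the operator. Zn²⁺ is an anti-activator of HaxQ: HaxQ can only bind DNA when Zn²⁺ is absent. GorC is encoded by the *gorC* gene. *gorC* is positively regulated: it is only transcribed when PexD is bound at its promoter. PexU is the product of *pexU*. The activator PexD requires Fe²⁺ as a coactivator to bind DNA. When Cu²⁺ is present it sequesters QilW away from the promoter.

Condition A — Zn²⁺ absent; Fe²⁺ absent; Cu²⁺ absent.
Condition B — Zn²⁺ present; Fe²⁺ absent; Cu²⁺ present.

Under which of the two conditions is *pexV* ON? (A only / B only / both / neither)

Condition A:
Zn²⁺ is absent, so HaxQ is active.
Fe²⁺ is absent, so PexD is inactive.
Required activator PexD is absent, so *gorC* is not transcribed.
So GorC is not produced.
With no repressor bound, *pexU* is transcribed.
So PexU is produced and active.
Cu²⁺ is absent, so QilW is active.
With repressor PexU bound, *pexV* is not transcribed.
→ *pexV* is OFF in A.
Condition B:
Zn²⁺ is present, so HaxQ is inactive.
Fe²⁺ is absent, so PexD is inactive.
Required activator PexD is absent, so *gorC* is not transcribed.
So GorC is not produced.
With no repressor bound, *pexU* is transcribed.
So PexU is produced and active.
Cu²⁺ is present, so QilW is inactive.
With repressor PexU bound, *pexV* is not transcribed.
→ *pexV* is OFF in B.

neither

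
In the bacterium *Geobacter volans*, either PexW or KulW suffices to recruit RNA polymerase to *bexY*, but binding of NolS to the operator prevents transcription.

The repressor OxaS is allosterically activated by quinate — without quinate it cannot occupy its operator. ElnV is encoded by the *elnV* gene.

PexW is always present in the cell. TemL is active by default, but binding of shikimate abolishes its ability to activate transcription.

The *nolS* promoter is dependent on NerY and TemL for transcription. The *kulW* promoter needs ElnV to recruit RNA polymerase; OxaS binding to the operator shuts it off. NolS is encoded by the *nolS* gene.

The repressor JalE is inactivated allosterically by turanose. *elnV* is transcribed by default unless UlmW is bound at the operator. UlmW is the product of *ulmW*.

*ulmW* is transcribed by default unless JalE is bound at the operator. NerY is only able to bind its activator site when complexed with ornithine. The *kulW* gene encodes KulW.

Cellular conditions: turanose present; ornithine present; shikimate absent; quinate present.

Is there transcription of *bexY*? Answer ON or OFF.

PexW is produced constitutively and is active.
Ornithine is present, so NerY is active.
Shikimate is absent, so TemL is active.
No repressor is bound and NerY and TemL are active, so *nolS* is transcribed.
So NolS is produced and active.
Turanose is present, so JalE is inactive.
With no repressor bound, *ulmW* is transcribed.
So UlmW is produced and active.
With repressor UlmW bound, *elnV* is not transcribed.
So ElnV is not produced.
Quinate is present, so OxaS is active.
With repressor OxaS bound, *kulW* is not transcribed.
So KulW is not produced.
With repressor NolS bound, *bexY* is not transcribed.

OFF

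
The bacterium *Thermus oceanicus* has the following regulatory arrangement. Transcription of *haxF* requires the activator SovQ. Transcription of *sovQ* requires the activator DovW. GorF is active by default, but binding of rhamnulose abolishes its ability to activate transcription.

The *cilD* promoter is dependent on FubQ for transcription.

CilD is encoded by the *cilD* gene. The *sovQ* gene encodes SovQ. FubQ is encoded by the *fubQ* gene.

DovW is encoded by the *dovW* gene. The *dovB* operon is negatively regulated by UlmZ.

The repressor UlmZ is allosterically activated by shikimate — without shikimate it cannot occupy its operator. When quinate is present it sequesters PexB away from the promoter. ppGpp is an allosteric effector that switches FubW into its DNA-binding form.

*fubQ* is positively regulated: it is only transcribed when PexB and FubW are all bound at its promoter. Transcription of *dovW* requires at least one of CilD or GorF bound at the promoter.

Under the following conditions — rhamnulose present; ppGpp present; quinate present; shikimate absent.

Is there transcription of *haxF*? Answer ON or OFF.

OFF

Quinate is present, so PexB is inactive.
ppGpp is present, so FubW is active.
Required activator PexB is absent, so *fubQ* is not transcribed.
So FubQ is not produced.
Required activator FubQ is absent, so *cilD* is not transcribed.
So CilD is not produced.
Rhamnulose is present, so GorF is inactive.
No activator is available at the *dovW* promoter, so *dovW* is not transcribed.
So DovW is not produced.
Required activator DovW is absent, so *sovQ* is not transcribed.
So SovQ is not produced.
Required activator SovQ is absent, so *haxF* is not transcribed.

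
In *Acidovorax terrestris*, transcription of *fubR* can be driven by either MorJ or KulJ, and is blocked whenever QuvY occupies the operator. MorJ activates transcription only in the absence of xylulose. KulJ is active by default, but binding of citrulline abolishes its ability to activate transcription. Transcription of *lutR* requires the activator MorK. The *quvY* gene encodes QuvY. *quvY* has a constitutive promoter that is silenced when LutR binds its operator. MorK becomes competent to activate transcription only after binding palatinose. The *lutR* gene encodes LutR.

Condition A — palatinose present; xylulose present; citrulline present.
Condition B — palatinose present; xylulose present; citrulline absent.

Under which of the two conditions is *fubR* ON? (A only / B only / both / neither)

B only

Condition A:
Palatinose is present, so MorK is active.
No repressor is bound and MorK is active, so *lutR* is transcribed.
So LutR is produced and active.
With repressor LutR bound, *quvY* is not transcribed.
So QuvY is not produced.
Xylulose is present, so MorJ is inactive.
Citrulline is present, so KulJ is inactive.
No activator is available at the *fubR* promoter, so *fubR* is not transcribed.
→ *fubR* is OFF in A.
Condition B:
Palatinose is present, so MorK is active.
No repressor is bound and MorK is active, so *lutR* is transcribed.
So LutR is produced and active.
With repressor LutR bound, *quvY* is not transcribed.
So QuvY is not produced.
Xylulose is present, so MorJ is inactive.
Citrulline is absent, so KulJ is active.
Activator KulJ is present, so *fubR* is transcribed.
→ *fubR* is ON in B.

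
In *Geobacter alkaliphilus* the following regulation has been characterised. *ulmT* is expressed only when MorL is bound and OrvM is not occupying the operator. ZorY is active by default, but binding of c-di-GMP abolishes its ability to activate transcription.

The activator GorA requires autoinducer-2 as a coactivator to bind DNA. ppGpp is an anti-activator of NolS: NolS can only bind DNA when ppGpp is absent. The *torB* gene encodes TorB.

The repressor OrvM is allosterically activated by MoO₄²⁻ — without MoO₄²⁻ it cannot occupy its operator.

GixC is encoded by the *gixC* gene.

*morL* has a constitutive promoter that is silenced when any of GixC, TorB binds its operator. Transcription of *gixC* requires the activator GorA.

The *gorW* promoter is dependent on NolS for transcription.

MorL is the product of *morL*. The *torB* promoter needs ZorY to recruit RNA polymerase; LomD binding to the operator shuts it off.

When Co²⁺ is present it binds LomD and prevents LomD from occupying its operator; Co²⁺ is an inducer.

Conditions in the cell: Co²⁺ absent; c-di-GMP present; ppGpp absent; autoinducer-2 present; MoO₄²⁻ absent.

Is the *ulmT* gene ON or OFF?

OFF

MoO₄²⁻ is absent, so OrvM is inactive.
Autoinducer-2 is present, so GorA is active.
No repressor is bound and GorA is active, so *gixC* is transcribed.
So GixC is produced and active.
Co²⁺ is absent, so LomD is active.
c-di-GMP is present, so ZorY is inactive.
With repressor LomD bound, *torB* is not transcribed.
So TorB is not produced.
With repressor GixC bound, *morL* is not transcribed.
So MorL is not produced.
Required activator MorL is absent, so *ulmT* is not transcribed.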